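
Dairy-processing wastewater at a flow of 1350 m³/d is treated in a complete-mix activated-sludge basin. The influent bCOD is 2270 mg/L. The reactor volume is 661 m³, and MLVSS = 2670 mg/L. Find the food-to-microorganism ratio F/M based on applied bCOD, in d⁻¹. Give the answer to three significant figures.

F/M ≈ 1.74 d⁻¹

Food-to-microorganism ratio F/M = Q S₀ / (V X) = 1350 × 2270 / (661.0 × 2670) = 1.736 d⁻¹.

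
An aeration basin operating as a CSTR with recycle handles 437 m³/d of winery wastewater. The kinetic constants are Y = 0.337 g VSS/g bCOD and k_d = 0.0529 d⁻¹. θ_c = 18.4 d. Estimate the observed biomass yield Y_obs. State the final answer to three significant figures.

Y_obs = Y / (1 + k_d θ_c) = 0.337 / (1 + 0.0529 × 18.4) = 0.337 / 1.973 = 0.1708.

Y_obs ≈ 0.171 g VSS/g bCOD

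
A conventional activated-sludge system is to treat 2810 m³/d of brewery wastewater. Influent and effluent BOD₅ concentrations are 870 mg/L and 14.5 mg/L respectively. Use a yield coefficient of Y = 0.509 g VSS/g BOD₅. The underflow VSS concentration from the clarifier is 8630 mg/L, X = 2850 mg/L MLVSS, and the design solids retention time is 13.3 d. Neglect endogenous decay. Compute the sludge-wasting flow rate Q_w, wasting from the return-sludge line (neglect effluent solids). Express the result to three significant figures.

Q_w ≈ 142 m³/d

V·X = Y·Q·ΔS·θ_c gives V = 0.509 × 2810 × (870 − 14.5) × 13.3 / 2850 = 5710 m³.
θ_c = V·X/(Q_w·X_r) when wasting from the recycle, so Q_w = V·X/(θ_c·X_r) = 5710 × 2850 / (13.3 × 8630) = 141.8 m³/d.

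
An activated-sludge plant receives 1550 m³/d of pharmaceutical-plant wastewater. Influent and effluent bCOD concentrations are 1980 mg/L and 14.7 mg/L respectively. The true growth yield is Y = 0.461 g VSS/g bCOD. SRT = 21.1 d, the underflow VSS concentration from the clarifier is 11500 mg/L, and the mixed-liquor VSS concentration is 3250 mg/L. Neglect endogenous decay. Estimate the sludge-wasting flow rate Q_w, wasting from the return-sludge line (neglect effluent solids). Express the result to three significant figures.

Q_w ≈ 122 m³/d

With k_d = 0 the design equation reduces to V = Y Q (S₀−S) θ_c / X = 0.461 × 1550 × (1980 − 14.7) × 21.1 / 3250 = 9117 m³.
Wasting from the return line (neglecting effluent solids): Q_w = V·X / (θ_c·X_r) = 9117 × 3250 / (21.1 × 11500) = 122.1 m³/d.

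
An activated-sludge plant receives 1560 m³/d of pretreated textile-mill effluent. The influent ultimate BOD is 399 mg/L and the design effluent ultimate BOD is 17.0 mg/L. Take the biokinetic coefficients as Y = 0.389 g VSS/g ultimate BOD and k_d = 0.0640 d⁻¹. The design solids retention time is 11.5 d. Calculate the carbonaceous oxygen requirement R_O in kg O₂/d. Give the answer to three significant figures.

R_O ≈ 406 kg O₂/d

Correct the yield for decay: Y_obs = Y/(1 + k_d θ_c) = 0.389 / (1 + 0.0640 × 11.5) = 0.389 / 1.736 = 0.2241.
Q·(S₀ − S) = 1560 × (399 − 17.0) × 10⁻³ = 595.9 kg/d removed.
Net sludge production P_X = 0.2241 × 595.9 = 133.5 kg VSS/d.
R_O = Q·ΔS − 1.42 P_X = 595.9 − 189.6 = 406.3 kg O₂/d.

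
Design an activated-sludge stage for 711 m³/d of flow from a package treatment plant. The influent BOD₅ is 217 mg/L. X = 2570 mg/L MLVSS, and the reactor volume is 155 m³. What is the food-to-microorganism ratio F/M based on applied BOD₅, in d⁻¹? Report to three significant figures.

F/M ≈ 0.387 d⁻¹

F/M = applied load / biomass = Q·S₀/(V·X) = 711 × 217 / (155.0 × 2570) = 0.3873 d⁻¹.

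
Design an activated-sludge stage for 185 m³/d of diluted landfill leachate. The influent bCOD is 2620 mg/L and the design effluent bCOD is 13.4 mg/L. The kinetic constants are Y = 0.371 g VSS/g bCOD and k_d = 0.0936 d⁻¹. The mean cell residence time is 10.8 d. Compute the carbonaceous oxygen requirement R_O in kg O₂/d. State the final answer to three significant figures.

Correct the yield for decay: Y_obs = Y/(1 + k_d θ_c) = 0.371 / (1 + 0.0936 × 10.8) = 0.371 / 2.011 = 0.1845.
Substrate removed = Q·(S₀ − S) = 185 m³/d × (2620 − 13.4) g/m³ = 4.82×10^5 g/d = 482.2 kg/d.
P_X = Y_obs·Q·(S₀ − S) = 0.1845 × 482.2 = 88.97 kg VSS/d.
R_O = Q·(S₀ − S) − 1.42·P_X = 482.2 − 1.42 × 88.97 = 355.9 kg O₂/d.

R_O ≈ 356 kg O₂/d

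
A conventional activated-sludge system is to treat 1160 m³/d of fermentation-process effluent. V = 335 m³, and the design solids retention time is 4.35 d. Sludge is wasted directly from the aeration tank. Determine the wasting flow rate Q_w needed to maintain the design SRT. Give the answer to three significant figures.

Q_w ≈ 77.0 m³/d

With mixed-liquor wasting, θ_c = V/Q_w, so Q_w = V/θ_c = 335.0/4.35 = 77.01 m³/d.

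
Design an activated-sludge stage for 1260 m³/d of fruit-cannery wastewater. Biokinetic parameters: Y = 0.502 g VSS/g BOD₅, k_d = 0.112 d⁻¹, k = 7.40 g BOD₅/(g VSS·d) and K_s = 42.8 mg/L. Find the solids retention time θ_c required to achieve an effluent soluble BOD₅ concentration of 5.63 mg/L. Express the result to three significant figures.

From 1/θ_c = Y·k·S/(K_s + S) − k_d: Y·k·S/(K_s+S) = 0.502 × 7.40 × 5.63 / (42.8 + 5.63) = 0.4318 d⁻¹.
Then 1/θ_c = μ − k_d = 0.4318 − 0.112 = 0.3198 d⁻¹, giving θ_c = 3.127 d.

θ_c ≈ 3.13 d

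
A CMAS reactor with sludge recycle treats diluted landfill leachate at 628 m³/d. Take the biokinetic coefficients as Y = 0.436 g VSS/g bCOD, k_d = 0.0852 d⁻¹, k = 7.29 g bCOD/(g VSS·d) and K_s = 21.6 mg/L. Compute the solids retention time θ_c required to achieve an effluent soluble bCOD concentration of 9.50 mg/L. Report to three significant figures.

At the target effluent, Y k S/(K_s+S) = 0.436×7.29×9.50/31.10 = 0.9709 d⁻¹.
1/θ_c = 0.9709 − 0.0852 = 0.8857 d⁻¹, so θ_c = 1.129 d.

θ_c ≈ 1.13 d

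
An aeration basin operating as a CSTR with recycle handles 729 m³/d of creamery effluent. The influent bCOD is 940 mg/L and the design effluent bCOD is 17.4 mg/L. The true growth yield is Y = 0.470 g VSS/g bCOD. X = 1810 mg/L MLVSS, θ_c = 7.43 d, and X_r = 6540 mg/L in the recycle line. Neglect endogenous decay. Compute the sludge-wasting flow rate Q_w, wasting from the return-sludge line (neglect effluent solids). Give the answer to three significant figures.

Q_w ≈ 48.3 m³/d

V·X = Y·Q·ΔS·θ_c gives V = 0.470 × 729 × (940 − 17.4) × 7.43 / 1810 = 1298 m³.
Q_w = (V·X)/(θ_c X_r) = 1298 × 1810 / (7.43 × 6540) = 48.33 m³/d.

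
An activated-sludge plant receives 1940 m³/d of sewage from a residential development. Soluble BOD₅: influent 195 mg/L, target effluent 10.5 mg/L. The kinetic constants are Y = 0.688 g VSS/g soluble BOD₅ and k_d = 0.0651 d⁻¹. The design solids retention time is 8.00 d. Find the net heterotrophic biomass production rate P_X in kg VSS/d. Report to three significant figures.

P_X ≈ 162 kg VSS/d

Observed yield with endogenous decay: Y_obs = Y / (1 + k_d·θ_c) = 0.688 / (1 + 0.0651 × 8.00) = 0.688 / 1.521 = 0.4524 g VSS/g soluble BOD₅.
Q·(S₀ − S) = 1940 × (195 − 10.5) × 10⁻³ = 357.9 kg/d removed.
Biomass produced: P_X = Y_obs·Q·ΔS = 0.4524 × 357.9 ≈ 161.9 kg VSS/d.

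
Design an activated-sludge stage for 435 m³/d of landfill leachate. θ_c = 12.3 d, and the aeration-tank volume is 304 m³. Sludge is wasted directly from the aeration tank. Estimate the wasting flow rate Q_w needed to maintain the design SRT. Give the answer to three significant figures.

For wasting at MLVSS concentration, Q_w = V/θ_c = 304.0/12.3 = 24.72 m³/d.

Q_w ≈ 24.7 m³/d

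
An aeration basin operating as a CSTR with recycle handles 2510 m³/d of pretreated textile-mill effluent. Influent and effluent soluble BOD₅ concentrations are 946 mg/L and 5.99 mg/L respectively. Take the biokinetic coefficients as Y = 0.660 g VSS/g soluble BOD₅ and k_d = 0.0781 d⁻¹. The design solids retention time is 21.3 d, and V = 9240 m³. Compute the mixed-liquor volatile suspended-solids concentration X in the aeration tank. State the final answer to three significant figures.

X = Y·Q·ΔS·θ_c / [V·(1 + k_d θ_c)] = 0.660 × 2510 × (946 − 5.99) × 21.3 / [9240 × (1 + 0.0781 × 21.3)] = 1348 mg/L.

X ≈ 1350 mg/L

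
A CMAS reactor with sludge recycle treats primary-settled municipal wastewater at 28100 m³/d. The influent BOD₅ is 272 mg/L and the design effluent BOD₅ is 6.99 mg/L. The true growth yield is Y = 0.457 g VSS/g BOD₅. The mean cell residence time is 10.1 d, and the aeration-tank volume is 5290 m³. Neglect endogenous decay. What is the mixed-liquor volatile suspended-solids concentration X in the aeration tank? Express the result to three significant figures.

X = Y·Q·ΔS·θ_c / V = 0.457 × 28100 × (272 − 6.99) × 10.1 / 5290 = 6498 mg/L.

X ≈ 6500 mg/L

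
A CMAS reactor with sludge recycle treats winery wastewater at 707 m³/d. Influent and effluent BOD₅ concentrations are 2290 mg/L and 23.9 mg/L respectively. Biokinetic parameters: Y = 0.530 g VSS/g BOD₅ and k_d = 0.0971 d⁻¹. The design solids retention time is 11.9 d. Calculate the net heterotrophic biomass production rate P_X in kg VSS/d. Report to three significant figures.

P_X ≈ 394 kg VSS/d

Correct the yield for decay: Y_obs = Y/(1 + k_d θ_c) = 0.530 / (1 + 0.0971 × 11.9) = 0.530 / 2.155 = 0.2459.
Mass of BOD₅ removed per day: Q(S₀ − S) = 707 × 2266 g/m³ = 1602 kg/d.
So the net sludge growth is P_X = 0.2459 × 1602 = 393.9 kg VSS/d.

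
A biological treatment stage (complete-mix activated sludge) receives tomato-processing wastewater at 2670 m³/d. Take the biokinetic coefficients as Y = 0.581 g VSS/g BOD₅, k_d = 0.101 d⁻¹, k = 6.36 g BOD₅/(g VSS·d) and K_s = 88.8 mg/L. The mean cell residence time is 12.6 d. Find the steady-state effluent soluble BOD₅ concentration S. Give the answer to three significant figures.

S ≈ 4.56 mg/L

From the Monod/SRT balance for a CMAS, S = K_s·(1+k_d θ_c)/[θ_c·(Y k − k_d) − 1] = 88.8 × (1 + 0.101 × 12.6) / [12.6 × (0.581 × 6.36 − 0.101) − 1] = 201.8 / 44.29 = 4.557 mg/L.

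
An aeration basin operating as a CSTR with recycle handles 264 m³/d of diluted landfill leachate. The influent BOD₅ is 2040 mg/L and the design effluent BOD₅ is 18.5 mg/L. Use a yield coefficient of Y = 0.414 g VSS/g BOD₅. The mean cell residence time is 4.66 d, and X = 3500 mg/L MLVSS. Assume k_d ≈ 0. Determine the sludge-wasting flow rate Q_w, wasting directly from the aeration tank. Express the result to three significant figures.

Q_w ≈ 63.1 m³/d

V·X = Y·Q·ΔS·θ_c gives V = 0.414 × 264 × (2040 − 18.5) × 4.66 / 3500 = 294.2 m³.
With mixed-liquor wasting, θ_c = V/Q_w, so Q_w = V/θ_c = 294.2/4.66 = 63.13 m³/d.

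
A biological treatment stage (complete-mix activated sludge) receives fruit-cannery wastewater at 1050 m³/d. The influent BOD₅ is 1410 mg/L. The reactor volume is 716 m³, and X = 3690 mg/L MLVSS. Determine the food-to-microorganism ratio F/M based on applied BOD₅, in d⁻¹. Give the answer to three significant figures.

F/M = applied load / biomass = Q·S₀/(V·X) = 1050 × 1410 / (716.0 × 3690) = 0.5604 d⁻¹.

F/M ≈ 0.560 d⁻¹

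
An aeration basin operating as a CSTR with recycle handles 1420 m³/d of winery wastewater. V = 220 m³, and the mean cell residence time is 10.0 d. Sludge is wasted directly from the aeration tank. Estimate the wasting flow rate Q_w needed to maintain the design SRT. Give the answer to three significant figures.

Q_w ≈ 22.0 m³/d

Wasting from the aeration tank: Q_w = V / θ_c = 220.0 / 10.0 = 22.00 m³/d.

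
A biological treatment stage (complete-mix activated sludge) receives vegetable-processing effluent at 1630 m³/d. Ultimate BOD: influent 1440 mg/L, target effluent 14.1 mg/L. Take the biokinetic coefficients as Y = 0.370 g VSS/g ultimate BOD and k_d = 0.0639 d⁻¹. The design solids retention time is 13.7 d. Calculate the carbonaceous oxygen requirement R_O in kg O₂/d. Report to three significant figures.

R_O ≈ 1670 kg O₂/d

Correct the yield for decay: Y_obs = Y/(1 + k_d θ_c) = 0.370 / (1 + 0.0639 × 13.7) = 0.370 / 1.875 = 0.1973.
ΔS = 1440 − 14.1 = 1426 mg/L, so the substrate removal rate is 1630 × 1426/1000 = 2324 kg ultimate BOD/d.
Biomass synthesised: P_X = Y_obs × 2324 = 458.5 kg VSS/d.
R_O = Q·(S₀ − S) − 1.42·P_X = 2324 − 1.42 × 458.5 = 1673 kg O₂/d.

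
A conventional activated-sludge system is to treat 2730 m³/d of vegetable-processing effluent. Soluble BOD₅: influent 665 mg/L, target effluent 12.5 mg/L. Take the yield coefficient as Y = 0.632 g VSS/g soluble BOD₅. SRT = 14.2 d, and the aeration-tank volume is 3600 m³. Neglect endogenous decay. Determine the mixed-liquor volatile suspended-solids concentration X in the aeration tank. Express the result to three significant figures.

X ≈ 4440 mg/L

X = Y·Q·ΔS·θ_c / V = 0.632 × 2730 × (665 − 12.5) × 14.2 / 3600 = 4441 mg/L.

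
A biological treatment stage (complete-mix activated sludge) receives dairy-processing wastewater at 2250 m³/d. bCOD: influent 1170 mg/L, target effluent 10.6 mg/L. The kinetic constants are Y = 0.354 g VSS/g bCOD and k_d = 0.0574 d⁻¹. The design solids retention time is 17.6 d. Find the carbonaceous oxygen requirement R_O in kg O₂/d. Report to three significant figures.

R_O ≈ 1960 kg O₂/d

The observed yield is Y_obs = Y/(1 + k_d·θ_c) = 0.354 / (1 + 0.0574 × 17.6) = 0.354 / 2.010 = 0.1761 g VSS per g bCOD removed.
Mass of bCOD removed per day: Q(S₀ − S) = 2250 × 1159 g/m³ = 2609 kg/d.
Biomass synthesised: P_X = Y_obs × 2609 = 459.4 kg VSS/d.
R_O = Q·(S₀ − S) − 1.42·P_X = 2609 − 1.42 × 459.4 = 1956 kg O₂/d.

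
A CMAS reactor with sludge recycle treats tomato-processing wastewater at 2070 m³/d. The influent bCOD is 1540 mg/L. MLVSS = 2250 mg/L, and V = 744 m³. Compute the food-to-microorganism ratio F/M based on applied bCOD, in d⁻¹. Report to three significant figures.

F/M ≈ 1.90 d⁻¹

F/M = applied load / biomass = Q·S₀/(V·X) = 2070 × 1540 / (744.0 × 2250) = 1.904 d⁻¹.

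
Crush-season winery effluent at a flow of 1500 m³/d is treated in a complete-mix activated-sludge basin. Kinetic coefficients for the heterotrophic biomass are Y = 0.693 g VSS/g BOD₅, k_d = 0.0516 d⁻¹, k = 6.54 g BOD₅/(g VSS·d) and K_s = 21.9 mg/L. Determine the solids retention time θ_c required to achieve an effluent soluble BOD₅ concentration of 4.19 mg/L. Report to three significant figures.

From 1/θ_c = Y·k·S/(K_s + S) − k_d: Y·k·S/(K_s+S) = 0.693 × 6.54 × 4.19 / (21.9 + 4.19) = 0.7279 d⁻¹.
Then 1/θ_c = μ − k_d = 0.7279 − 0.0516 = 0.6763 d⁻¹, giving θ_c = 1.479 d.

θ_c ≈ 1.48 d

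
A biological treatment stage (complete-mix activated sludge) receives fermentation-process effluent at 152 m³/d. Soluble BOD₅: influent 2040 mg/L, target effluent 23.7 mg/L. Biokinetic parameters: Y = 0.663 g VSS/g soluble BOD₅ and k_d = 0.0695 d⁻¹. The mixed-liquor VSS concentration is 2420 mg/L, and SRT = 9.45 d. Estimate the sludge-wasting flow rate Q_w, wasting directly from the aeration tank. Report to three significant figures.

From the SRT design equation V = Y Q (S₀−S) θ_c / [X (1 + k_d θ_c)] = 0.663 × 152 × (2040 − 23.7) × 9.45 / [2420 × (1 + 0.0695 × 9.45)] = 1.92×10^6 / 4009 = 478.9 m³.
For wasting at MLVSS concentration, Q_w = V/θ_c = 478.9/9.45 = 50.68 m³/d.

Q_w ≈ 50.7 m³/d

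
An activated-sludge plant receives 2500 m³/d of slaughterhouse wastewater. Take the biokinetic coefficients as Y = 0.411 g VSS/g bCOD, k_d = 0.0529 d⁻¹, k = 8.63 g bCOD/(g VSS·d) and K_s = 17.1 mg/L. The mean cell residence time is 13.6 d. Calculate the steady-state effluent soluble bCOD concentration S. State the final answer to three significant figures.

For a completely mixed reactor with recycle the Lawrence–McCarty relation gives S = K_s·(1 + k_d·θ_c) / [θ_c·(Y·k − k_d) − 1] = 17.1 × (1 + 0.0529 × 13.6) / [13.6 × (0.411 × 8.63 − 0.0529) − 1] = 29.40 / 46.52 = 0.6321 mg/L.

S ≈ 0.632 mg/L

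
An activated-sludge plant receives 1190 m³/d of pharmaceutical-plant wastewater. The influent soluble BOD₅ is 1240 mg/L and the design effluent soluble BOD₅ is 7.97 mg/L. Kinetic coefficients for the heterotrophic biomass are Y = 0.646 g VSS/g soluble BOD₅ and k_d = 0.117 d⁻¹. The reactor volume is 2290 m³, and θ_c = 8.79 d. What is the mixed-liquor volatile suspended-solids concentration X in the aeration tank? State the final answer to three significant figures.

From V·X·(1 + k_d·θ_c) = Y·Q·(S₀ − S)·θ_c: X = 0.646 × 1190 × (1240 − 7.97) × 8.79 / [2290 × (1 + 0.117 × 8.79)] = 1792 mg/L.

X ≈ 1790 mg/L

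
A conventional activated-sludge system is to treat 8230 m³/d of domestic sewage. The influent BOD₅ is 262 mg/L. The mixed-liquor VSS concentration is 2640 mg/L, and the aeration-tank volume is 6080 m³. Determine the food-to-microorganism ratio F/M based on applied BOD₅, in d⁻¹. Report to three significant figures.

F/M ≈ 0.134 d⁻¹

Food-to-microorganism ratio F/M = Q S₀ / (V X) = 8230 × 262 / (6080 × 2640) = 0.1343 d⁻¹.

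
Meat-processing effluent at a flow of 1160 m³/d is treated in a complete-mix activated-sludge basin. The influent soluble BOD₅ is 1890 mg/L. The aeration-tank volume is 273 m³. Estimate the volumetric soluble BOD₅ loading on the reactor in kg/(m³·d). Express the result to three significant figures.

L_v ≈ 8.03 kg soluble BOD₅/(m³·d)

Applied soluble BOD₅ load per unit volume = Q·S₀/V = (1160 × 1890/1000)/273.0 = 8.031 kg soluble BOD₅·m⁻³·d⁻¹.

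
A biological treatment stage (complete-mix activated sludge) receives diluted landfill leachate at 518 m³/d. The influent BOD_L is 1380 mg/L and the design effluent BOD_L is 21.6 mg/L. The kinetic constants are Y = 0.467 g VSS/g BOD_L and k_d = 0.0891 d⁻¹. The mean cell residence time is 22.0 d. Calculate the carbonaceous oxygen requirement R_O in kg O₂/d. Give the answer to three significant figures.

R_O ≈ 546 kg O₂/d

The observed yield is Y_obs = Y/(1 + k_d·θ_c) = 0.467 / (1 + 0.0891 × 22.0) = 0.467 / 2.960 = 0.1578 g VSS per g BOD_L removed.
Substrate removed = Q·(S₀ − S) = 518 m³/d × (1380 − 21.6) g/m³ = 7.04×10^5 g/d = 703.7 kg/d.
P_X = Y_obs·Q·(S₀ − S) = 0.1578 × 703.7 = 111.0 kg VSS/d.
R_O = Q·(S₀ − S) − 1.42·P_X = 703.7 − 1.42 × 111.0 = 546.0 kg O₂/d.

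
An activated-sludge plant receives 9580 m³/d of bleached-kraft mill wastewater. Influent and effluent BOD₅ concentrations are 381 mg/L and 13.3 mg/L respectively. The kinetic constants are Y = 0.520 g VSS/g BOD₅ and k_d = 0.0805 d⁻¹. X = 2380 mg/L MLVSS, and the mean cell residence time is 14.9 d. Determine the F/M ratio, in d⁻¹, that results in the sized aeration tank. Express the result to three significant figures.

F/M ≈ 0.294 d⁻¹

Rearranging the biomass balance for a CMAS with decay, V = Y·Q·ΔS·θ_c / [X·(1+k_d θ_c)] = 0.520 × 9580 × (381 − 13.3) × 14.9 / [2380 × (1 + 0.0805 × 14.9)] = 2.73×10^7 / 5235 = 5214 m³.
Food-to-microorganism ratio F/M = Q S₀ / (V X) = 9580 × 381 / (5214 × 2380) = 0.2941 d⁻¹.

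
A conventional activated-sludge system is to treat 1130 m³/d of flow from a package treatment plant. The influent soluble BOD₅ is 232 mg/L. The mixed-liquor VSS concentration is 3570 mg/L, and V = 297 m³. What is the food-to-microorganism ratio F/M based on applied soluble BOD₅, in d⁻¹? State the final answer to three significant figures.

F/M ≈ 0.247 d⁻¹

Food-to-microorganism ratio F/M = Q S₀ / (V X) = 1130 × 232 / (297.0 × 3570) = 0.2473 d⁻¹.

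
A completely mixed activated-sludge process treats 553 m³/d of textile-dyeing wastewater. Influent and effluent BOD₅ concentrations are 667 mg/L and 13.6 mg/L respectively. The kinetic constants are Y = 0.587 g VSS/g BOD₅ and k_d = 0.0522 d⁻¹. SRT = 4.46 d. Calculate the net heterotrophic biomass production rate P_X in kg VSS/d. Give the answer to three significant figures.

Correct the yield for decay: Y_obs = Y/(1 + k_d θ_c) = 0.587 / (1 + 0.0522 × 4.46) = 0.587 / 1.233 = 0.4761.
ΔS = 667 − 13.6 = 653.4 mg/L, so the substrate removal rate is 553 × 653.4/1000 = 361.3 kg BOD₅/d.
So the net sludge growth is P_X = 0.4761 × 361.3 = 172.0 kg VSS/d.

P_X ≈ 172 kg VSS/d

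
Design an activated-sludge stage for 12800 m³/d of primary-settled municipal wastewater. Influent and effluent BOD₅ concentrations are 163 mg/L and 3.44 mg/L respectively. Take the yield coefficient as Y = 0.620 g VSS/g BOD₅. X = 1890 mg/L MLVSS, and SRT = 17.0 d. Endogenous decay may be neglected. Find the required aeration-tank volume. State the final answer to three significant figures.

With k_d = 0 the design equation reduces to V = Y Q (S₀−S) θ_c / X = 0.620 × 12800 × (163 − 3.44) × 17.0 / 1890 = 11390 m³.

V ≈ 11400 m³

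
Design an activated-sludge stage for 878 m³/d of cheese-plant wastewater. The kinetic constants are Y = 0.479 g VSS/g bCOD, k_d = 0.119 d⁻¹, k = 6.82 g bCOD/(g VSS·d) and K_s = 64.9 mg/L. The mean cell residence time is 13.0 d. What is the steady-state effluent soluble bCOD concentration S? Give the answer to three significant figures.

From the Monod/SRT balance for a CMAS, S = K_s·(1+k_d θ_c)/[θ_c·(Y k − k_d) − 1] = 64.9 × (1 + 0.119 × 13.0) / [13.0 × (0.479 × 6.82 − 0.119) − 1] = 165.3 / 39.92 = 4.141 mg/L.

S ≈ 4.14 mg/L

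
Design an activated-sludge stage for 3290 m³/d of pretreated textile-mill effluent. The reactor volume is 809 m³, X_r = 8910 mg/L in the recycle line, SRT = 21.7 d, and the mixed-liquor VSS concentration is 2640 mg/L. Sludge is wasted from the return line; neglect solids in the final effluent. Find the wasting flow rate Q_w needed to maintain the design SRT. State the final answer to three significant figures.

Q_w ≈ 11.0 m³/d

θ_c = V·X/(Q_w·X_r) when wasting from the recycle, so Q_w = V·X/(θ_c·X_r) = 809.0 × 2640 / (21.7 × 8910) = 11.05 m³/d.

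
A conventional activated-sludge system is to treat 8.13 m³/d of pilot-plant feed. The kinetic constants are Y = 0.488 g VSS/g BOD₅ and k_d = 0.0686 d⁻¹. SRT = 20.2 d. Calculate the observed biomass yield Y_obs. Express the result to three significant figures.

Y_obs ≈ 0.205 g VSS/g BOD₅

The observed yield is Y_obs = Y/(1 + k_d·θ_c) = 0.488 / (1 + 0.0686 × 20.2) = 0.488 / 2.386 = 0.2046 g VSS per g BOD₅ removed.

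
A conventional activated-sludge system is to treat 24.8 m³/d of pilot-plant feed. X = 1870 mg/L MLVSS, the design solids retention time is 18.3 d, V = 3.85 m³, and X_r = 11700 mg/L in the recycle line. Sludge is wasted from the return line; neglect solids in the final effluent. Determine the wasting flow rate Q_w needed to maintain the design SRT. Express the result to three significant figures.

Q_w ≈ 0.0336 m³/d

Wasting from the return line (neglecting effluent solids): Q_w = V·X / (θ_c·X_r) = 3.850 × 1870 / (18.3 × 11700) = 0.03363 m³/d.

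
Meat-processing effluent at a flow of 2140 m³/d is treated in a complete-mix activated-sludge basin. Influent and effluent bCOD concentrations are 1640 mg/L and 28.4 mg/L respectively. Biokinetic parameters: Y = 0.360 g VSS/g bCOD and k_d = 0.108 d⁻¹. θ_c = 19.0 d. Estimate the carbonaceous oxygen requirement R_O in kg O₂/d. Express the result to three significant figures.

Correct the yield for decay: Y_obs = Y/(1 + k_d θ_c) = 0.360 / (1 + 0.108 × 19.0) = 0.360 / 3.052 = 0.1180.
Substrate removed = Q·(S₀ − S) = 2140 m³/d × (1640 − 28.4) g/m³ = 3.45×10^6 g/d = 3449 kg/d.
Biomass synthesised: P_X = Y_obs × 3449 = 406.8 kg VSS/d.
R_O = Q·ΔS − 1.42 P_X = 3449 − 577.7 = 2871 kg O₂/d.

R_O ≈ 2870 kg O₂/d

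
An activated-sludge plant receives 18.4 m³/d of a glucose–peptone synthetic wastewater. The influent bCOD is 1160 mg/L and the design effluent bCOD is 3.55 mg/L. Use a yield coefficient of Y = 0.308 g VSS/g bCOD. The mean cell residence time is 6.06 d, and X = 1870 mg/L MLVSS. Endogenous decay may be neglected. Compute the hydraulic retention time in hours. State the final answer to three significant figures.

Biomass mass balance (decay neglected): V·X = Y·Q·(S₀ − S)·θ_c, so V = 0.308 × 18.4 × (1160 − 3.55) × 6.06 / 1870 = 21.24 m³.
HRT = V/Q = 21.24 m³ / 18.4 m³·d⁻¹ = 1.154 d × 24 = 27.70 h.

τ ≈ 27.7 h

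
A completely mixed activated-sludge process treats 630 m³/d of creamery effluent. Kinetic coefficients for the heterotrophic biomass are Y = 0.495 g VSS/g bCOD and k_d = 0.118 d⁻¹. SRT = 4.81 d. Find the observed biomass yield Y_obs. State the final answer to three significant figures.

Y_obs ≈ 0.316 g VSS/g bCOD

Observed yield with endogenous decay: Y_obs = Y / (1 + k_d·θ_c) = 0.495 / (1 + 0.118 × 4.81) = 0.495 / 1.568 = 0.3158 g VSS/g bCOD.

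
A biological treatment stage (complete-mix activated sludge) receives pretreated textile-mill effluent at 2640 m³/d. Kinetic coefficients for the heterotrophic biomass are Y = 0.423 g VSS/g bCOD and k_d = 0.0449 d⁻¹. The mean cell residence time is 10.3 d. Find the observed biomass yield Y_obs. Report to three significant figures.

Observed yield with endogenous decay: Y_obs = Y / (1 + k_d·θ_c) = 0.423 / (1 + 0.0449 × 10.3) = 0.423 / 1.462 = 0.2892 g VSS/g bCOD.

Y_obs ≈ 0.289 g VSS/g bCOD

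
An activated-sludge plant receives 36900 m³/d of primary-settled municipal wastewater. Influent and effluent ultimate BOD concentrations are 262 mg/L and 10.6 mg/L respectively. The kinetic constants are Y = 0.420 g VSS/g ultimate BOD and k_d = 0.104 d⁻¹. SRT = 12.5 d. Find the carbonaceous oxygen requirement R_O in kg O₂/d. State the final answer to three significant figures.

R_O ≈ 6870 kg O₂/d

Observed yield with endogenous decay: Y_obs = Y / (1 + k_d·θ_c) = 0.420 / (1 + 0.104 × 12.5) = 0.420 / 2.300 = 0.1826 g VSS/g ultimate BOD.
Substrate removed = Q·(S₀ − S) = 36900 m³/d × (262 − 10.6) g/m³ = 9.28×10^6 g/d = 9277 kg/d.
Net sludge production P_X = 0.1826 × 9277 = 1694 kg VSS/d.
Carbonaceous O₂ demand = substrate oxidised − cell-mass equivalent = 9277 − 1.42 × 1694 = 6871 kg O₂/d.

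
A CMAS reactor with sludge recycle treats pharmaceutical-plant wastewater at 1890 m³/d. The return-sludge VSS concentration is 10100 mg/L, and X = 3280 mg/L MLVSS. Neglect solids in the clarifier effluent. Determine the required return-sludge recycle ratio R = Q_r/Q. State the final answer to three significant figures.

R ≈ 0.481

R = Q_r/Q = X/(X_r − X) = 3280 / (10100 − 3280) = 0.4809.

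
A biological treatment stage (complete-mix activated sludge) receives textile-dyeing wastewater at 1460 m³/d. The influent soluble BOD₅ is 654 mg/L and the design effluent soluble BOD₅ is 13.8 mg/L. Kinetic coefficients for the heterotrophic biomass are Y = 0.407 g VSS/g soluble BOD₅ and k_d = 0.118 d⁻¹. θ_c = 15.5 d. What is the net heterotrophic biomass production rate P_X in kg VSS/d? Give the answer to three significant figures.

Correct the yield for decay: Y_obs = Y/(1 + k_d θ_c) = 0.407 / (1 + 0.118 × 15.5) = 0.407 / 2.829 = 0.1439.
ΔS = 654 − 13.8 = 640.2 mg/L, so the substrate removal rate is 1460 × 640.2/1000 = 934.7 kg soluble BOD₅/d.
So the net sludge growth is P_X = 0.1439 × 934.7 = 134.5 kg VSS/d.

P_X ≈ 134 kg VSS/d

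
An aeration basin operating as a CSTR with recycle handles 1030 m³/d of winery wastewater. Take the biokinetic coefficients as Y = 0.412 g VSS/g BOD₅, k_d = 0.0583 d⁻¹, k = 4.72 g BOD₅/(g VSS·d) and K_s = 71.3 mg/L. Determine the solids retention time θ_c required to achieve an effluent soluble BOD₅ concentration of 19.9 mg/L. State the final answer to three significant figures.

From 1/θ_c = Y·k·S/(K_s + S) − k_d: Y·k·S/(K_s+S) = 0.412 × 4.72 × 19.9 / (71.3 + 19.9) = 0.4243 d⁻¹.
1/θ_c = 0.4243 − 0.0583 = 0.3660 d⁻¹, so θ_c = 2.732 d.

θ_c ≈ 2.73 d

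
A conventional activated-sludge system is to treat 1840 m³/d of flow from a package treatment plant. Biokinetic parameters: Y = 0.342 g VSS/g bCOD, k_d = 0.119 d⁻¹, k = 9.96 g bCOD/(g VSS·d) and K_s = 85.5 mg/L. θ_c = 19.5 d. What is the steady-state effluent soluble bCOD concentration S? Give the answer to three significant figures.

From the Monod/SRT balance for a CMAS, S = K_s·(1+k_d θ_c)/[θ_c·(Y k − k_d) − 1] = 85.5 × (1 + 0.119 × 19.5) / [19.5 × (0.342 × 9.96 − 0.119) − 1] = 283.9 / 63.10 = 4.499 mg/L.

S ≈ 4.50 mg/L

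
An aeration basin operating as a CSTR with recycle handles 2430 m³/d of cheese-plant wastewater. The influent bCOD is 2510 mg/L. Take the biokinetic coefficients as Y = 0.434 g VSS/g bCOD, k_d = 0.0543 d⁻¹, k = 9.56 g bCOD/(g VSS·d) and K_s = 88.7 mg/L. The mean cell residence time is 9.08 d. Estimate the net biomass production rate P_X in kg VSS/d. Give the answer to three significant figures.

From the Monod/SRT balance for a CMAS, S = K_s·(1+k_d θ_c)/[θ_c·(Y k − k_d) − 1] = 88.7 × (1 + 0.0543 × 9.08) / [9.08 × (0.434 × 9.56 − 0.0543) − 1] = 132.4 / 36.18 = 3.660 mg/L.
Y_obs = Y / (1 + k_d θ_c) = 0.434 / (1 + 0.0543 × 9.08) = 0.434 / 1.493 = 0.2907.
ΔS = 2510 − 3.66 = 2506 mg/L, so the substrate removal rate is 2430 × 2506/1000 = 6090 kg bCOD/d.
Biomass produced: P_X = Y_obs·Q·ΔS = 0.2907 × 6090 ≈ 1770 kg VSS/d.

P_X ≈ 1770 kg VSS/d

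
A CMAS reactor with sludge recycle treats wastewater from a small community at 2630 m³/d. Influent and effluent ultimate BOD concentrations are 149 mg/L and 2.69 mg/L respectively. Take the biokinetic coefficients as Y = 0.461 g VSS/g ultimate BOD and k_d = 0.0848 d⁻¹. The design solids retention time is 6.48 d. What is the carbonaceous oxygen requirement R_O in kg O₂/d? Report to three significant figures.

R_O ≈ 222 kg O₂/d

Y_obs = Y / (1 + k_d θ_c) = 0.461 / (1 + 0.0848 × 6.48) = 0.461 / 1.550 = 0.2975.
Mass of ultimate BOD removed per day: Q(S₀ − S) = 2630 × 146.3 g/m³ = 384.8 kg/d.
Biomass synthesised: P_X = Y_obs × 384.8 = 114.5 kg VSS/d.
R_O = Q·(S₀ − S) − 1.42·P_X = 384.8 − 1.42 × 114.5 = 222.2 kg O₂/d.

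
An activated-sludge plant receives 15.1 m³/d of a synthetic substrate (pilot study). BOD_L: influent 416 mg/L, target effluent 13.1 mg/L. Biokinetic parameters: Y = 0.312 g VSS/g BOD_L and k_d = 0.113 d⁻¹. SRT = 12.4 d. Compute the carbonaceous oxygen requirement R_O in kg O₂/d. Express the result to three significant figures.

The observed yield is Y_obs = Y/(1 + k_d·θ_c) = 0.312 / (1 + 0.113 × 12.4) = 0.312 / 2.401 = 0.1299 g VSS per g BOD_L removed.
Mass of BOD_L removed per day: Q(S₀ − S) = 15.1 × 402.9 g/m³ = 6.084 kg/d.
P_X = Y_obs·Q·(S₀ − S) = 0.1299 × 6.084 = 0.7905 kg VSS/d.
Carbonaceous O₂ demand = substrate oxidised − cell-mass equivalent = 6.084 − 1.42 × 0.7905 = 4.961 kg O₂/d.

R_O ≈ 4.96 kg O₂/d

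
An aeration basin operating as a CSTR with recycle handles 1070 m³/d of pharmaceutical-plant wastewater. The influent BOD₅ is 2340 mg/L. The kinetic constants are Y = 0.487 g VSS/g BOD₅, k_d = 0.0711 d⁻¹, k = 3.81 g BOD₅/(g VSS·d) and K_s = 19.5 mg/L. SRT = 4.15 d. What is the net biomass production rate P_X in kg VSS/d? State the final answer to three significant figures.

For a completely mixed reactor with recycle the Lawrence–McCarty relation gives S = K_s·(1 + k_d·θ_c) / [θ_c·(Y·k − k_d) − 1] = 19.5 × (1 + 0.0711 × 4.15) / [4.15 × (0.487 × 3.81 − 0.0711) − 1] = 25.25 / 6.405 = 3.943 mg/L.
Observed yield with endogenous decay: Y_obs = Y / (1 + k_d·θ_c) = 0.487 / (1 + 0.0711 × 4.15) = 0.487 / 1.295 = 0.3760 g VSS/g BOD₅.
Substrate removed = Q·(S₀ − S) = 1070 m³/d × (2340 − 3.94) g/m³ = 2.5×10^6 g/d = 2500 kg/d.
P_X = Y_obs · Q(S₀ − S) = 0.3760 × 2500 = 940.0 kg VSS/d.

P_X ≈ 940 kg VSS/d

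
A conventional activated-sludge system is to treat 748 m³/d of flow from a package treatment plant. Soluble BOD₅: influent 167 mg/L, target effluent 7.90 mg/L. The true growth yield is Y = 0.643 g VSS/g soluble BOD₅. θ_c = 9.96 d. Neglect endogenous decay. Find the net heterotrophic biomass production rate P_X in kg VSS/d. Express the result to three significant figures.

P_X ≈ 76.5 kg VSS/d

Since k_d ≈ 0, Y_obs = Y = 0.643 g VSS/g soluble BOD₅.
ΔS = 167 − 7.90 = 159.1 mg/L, so the substrate removal rate is 748 × 159.1/1000 = 119.0 kg soluble BOD₅/d.
P_X = Y_obs · Q(S₀ − S) = 0.6430 × 119.0 = 76.52 kg VSS/d.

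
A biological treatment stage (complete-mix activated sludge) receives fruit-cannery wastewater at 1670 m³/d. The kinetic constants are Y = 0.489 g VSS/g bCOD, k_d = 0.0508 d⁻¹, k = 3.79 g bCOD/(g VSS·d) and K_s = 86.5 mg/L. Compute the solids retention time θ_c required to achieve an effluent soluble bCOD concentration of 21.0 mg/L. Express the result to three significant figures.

θ_c ≈ 3.21 d

From 1/θ_c = Y·k·S/(K_s + S) − k_d: Y·k·S/(K_s+S) = 0.489 × 3.79 × 21.0 / (86.5 + 21.0) = 0.3620 d⁻¹.
Then 1/θ_c = μ − k_d = 0.3620 − 0.0508 = 0.3112 d⁻¹, giving θ_c = 3.213 d.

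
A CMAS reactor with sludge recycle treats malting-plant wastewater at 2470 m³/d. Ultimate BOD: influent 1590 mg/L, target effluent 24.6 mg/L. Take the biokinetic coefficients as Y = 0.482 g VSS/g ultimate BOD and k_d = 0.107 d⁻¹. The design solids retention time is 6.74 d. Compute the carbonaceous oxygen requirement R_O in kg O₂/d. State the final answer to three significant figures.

R_O ≈ 2330 kg O₂/d

Observed yield with endogenous decay: Y_obs = Y / (1 + k_d·θ_c) = 0.482 / (1 + 0.107 × 6.74) = 0.482 / 1.721 = 0.2800 g VSS/g ultimate BOD.
Substrate removed = Q·(S₀ − S) = 2470 m³/d × (1590 − 24.6) g/m³ = 3.87×10^6 g/d = 3867 kg/d.
Net sludge production P_X = 0.2800 × 3867 = 1083 kg VSS/d.
Carbonaceous O₂ demand = substrate oxidised − cell-mass equivalent = 3867 − 1.42 × 1083 = 2329 kg O₂/d.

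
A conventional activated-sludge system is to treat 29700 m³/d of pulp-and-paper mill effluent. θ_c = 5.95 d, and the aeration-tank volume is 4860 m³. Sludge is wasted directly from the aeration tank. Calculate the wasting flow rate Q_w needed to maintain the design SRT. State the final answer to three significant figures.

Wasting from the aeration tank: Q_w = V / θ_c = 4860 / 5.95 = 816.8 m³/d.

Q_w ≈ 817 m³/d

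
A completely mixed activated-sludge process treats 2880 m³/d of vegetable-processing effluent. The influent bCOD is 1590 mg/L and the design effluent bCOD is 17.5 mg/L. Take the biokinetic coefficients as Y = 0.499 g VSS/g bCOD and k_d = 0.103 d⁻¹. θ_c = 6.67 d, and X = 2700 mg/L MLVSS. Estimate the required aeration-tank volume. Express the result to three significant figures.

V ≈ 3310 m³

From the SRT design equation V = Y Q (S₀−S) θ_c / [X (1 + k_d θ_c)] = 0.499 × 2880 × (1590 − 17.5) × 6.67 / [2700 × (1 + 0.103 × 6.67)] = 1.51×10^7 / 4555 = 3309 m³.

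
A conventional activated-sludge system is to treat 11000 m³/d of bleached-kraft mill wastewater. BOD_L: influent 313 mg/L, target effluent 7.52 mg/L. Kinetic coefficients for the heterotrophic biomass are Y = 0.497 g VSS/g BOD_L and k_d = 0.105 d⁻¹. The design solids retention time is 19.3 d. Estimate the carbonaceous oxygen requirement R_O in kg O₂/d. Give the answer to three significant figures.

Correct the yield for decay: Y_obs = Y/(1 + k_d θ_c) = 0.497 / (1 + 0.105 × 19.3) = 0.497 / 3.026 = 0.1642.
ΔS = 313 − 7.52 = 305.5 mg/L, so the substrate removal rate is 11000 × 305.5/1000 = 3360 kg BOD_L/d.
Biomass synthesised: P_X = Y_obs × 3360 = 551.8 kg VSS/d.
R_O = Q·(S₀ − S) − 1.42·P_X = 3360 − 1.42 × 551.8 = 2577 kg O₂/d.

R_O ≈ 2580 kg O₂/d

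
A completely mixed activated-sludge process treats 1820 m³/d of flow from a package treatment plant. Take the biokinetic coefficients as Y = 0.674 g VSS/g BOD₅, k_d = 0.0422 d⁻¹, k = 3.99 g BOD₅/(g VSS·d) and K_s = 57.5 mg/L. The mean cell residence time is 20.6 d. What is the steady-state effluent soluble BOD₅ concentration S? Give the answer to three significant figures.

S ≈ 2.01 mg/L

Effluent substrate depends only on kinetics and SRT: S = K_s(1 + k_d θ_c) / [θ_c(Yk − k_d) − 1] = 57.5 × (1 + 0.0422 × 20.6) / [20.6 × (0.674 × 3.99 − 0.0422) − 1] = 107.5 / 53.53 = 2.008 mg/L.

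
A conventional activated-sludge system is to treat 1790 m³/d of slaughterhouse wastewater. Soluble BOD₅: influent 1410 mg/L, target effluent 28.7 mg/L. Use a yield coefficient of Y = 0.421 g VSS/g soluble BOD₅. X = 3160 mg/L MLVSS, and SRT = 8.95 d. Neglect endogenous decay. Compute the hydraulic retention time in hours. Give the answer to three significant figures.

τ ≈ 39.5 h

Biomass mass balance (decay neglected): V·X = Y·Q·(S₀ − S)·θ_c, so V = 0.421 × 1790 × (1410 − 28.7) × 8.95 / 3160 = 2948 m³.
HRT = V/Q = 2948 m³ / 1790 m³·d⁻¹ = 1.647 d × 24 = 39.53 h.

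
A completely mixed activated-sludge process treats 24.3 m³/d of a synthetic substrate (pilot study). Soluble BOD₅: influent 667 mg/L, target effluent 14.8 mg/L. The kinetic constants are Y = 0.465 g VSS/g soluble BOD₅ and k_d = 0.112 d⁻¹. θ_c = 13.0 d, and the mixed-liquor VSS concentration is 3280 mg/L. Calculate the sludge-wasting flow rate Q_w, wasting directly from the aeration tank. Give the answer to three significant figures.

From the SRT design equation V = Y Q (S₀−S) θ_c / [X (1 + k_d θ_c)] = 0.465 × 24.3 × (667 − 14.8) × 13.0 / [3280 × (1 + 0.112 × 13.0)] = 9.58×10^4 / 8056 = 11.89 m³.
With mixed-liquor wasting, θ_c = V/Q_w, so Q_w = V/θ_c = 11.89/13.0 = 0.9148 m³/d.

Q_w ≈ 0.915 m³/d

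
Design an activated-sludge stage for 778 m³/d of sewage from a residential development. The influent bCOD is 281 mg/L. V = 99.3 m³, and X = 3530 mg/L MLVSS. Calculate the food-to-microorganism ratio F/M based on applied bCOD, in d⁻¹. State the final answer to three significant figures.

F/M ≈ 0.624 d⁻¹

F/M = applied load / biomass = Q·S₀/(V·X) = 778 × 281 / (99.30 × 3530) = 0.6237 d⁻¹.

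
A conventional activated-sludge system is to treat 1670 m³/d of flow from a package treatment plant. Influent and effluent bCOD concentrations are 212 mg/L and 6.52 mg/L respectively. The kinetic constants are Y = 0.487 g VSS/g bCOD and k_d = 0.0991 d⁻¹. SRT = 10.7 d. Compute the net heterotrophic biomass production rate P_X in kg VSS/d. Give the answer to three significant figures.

P_X ≈ 81.1 kg VSS/d

Observed yield with endogenous decay: Y_obs = Y / (1 + k_d·θ_c) = 0.487 / (1 + 0.0991 × 10.7) = 0.487 / 2.060 = 0.2364 g VSS/g bCOD.
Mass of bCOD removed per day: Q(S₀ − S) = 1670 × 205.5 g/m³ = 343.2 kg/d.
Biomass produced: P_X = Y_obs·Q·ΔS = 0.2364 × 343.2 ≈ 81.11 kg VSS/d.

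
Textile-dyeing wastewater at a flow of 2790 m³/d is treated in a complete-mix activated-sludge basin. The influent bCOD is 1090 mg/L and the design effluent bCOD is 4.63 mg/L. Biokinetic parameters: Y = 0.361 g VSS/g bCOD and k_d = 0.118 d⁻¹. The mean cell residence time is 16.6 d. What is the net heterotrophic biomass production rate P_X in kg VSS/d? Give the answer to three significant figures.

Observed yield with endogenous decay: Y_obs = Y / (1 + k_d·θ_c) = 0.361 / (1 + 0.118 × 16.6) = 0.361 / 2.959 = 0.1220 g VSS/g bCOD.
ΔS = 1090 − 4.63 = 1085 mg/L, so the substrate removal rate is 2790 × 1085/1000 = 3028 kg bCOD/d.
So the net sludge growth is P_X = 0.1220 × 3028 = 369.5 kg VSS/d.

P_X ≈ 369 kg VSS/d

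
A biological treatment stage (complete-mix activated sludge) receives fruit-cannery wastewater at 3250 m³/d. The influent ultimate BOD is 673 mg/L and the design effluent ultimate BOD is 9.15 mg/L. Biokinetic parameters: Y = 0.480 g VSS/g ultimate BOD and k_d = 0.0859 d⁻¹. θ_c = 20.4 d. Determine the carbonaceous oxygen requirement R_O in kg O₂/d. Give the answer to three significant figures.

R_O ≈ 1620 kg O₂/d

Observed yield with endogenous decay: Y_obs = Y / (1 + k_d·θ_c) = 0.480 / (1 + 0.0859 × 20.4) = 0.480 / 2.752 = 0.1744 g VSS/g ultimate BOD.
Mass of ultimate BOD removed per day: Q(S₀ − S) = 3250 × 663.9 g/m³ = 2158 kg/d.
Net sludge production P_X = 0.1744 × 2158 = 376.3 kg VSS/d.
Carbonaceous O₂ demand = substrate oxidised − cell-mass equivalent = 2158 − 1.42 × 376.3 = 1623 kg O₂/d.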